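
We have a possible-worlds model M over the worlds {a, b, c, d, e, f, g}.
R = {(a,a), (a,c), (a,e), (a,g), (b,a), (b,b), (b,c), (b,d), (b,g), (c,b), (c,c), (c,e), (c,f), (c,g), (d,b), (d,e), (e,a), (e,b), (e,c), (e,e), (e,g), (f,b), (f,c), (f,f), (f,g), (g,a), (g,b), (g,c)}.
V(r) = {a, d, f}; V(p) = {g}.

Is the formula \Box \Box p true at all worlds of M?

Let φ = \Box \Box p. Evaluate φ at each world:
  a (successors {a, c, e, g}): φ is false.
  b (successors {a, b, c, d, g}): φ is false.
  c (successors {b, c, e, f, g}): φ is false.
  d (successors {b, e}): φ is false.
  e (successors {a, b, c, e, g}): φ is false.
  f (successors {b, c, f, g}): φ is false.
  g (successors {a, b, c}): φ is false.
Detail at a (counterexample):
  At a: \Box \Box p requires \Box p at every successor {a, c, e, g}.
    \Box p fails at a, so \Box \Box p is false at a.
      At a: \Box p requires p at every successor {a, c, e, g}.
        p fails at a, so \Box p is false at a.

No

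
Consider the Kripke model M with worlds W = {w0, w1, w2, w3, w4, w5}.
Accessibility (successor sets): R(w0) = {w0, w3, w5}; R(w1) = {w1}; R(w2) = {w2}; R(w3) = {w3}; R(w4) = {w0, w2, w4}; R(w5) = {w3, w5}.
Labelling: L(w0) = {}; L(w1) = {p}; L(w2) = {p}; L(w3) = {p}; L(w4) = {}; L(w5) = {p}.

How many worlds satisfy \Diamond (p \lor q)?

Let φ = \Diamond (p \lor q). Evaluate φ at each world:
  w0 (successors {w0, w3, w5}): φ is true.
  w1 (successors {w1}): φ is true.
  w2 (successors {w2}): φ is true.
  w3 (successors {w3}): φ is true.
  w4 (successors {w0, w2, w4}): φ is true.
  w5 (successors {w3, w5}): φ is true.
For instance, at w1:
  At w1: \Diamond (p \lor q) requires p \lor q at some successor in {w1}.
    p \lor q holds at w1, so \Diamond (p \lor q) is true at w1.
Satisfying worlds: {w0, w1, w2, w3, w4, w5}

6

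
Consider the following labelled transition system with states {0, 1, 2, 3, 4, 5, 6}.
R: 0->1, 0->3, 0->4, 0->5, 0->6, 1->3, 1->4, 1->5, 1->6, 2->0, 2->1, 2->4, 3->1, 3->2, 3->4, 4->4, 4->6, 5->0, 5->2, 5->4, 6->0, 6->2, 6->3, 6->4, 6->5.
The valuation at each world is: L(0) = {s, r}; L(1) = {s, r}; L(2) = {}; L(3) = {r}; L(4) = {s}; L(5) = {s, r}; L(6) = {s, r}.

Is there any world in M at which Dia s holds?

Yes

Let φ = Dia s. Evaluate φ at each world:
  0 (successors {1, 3, 4, 5, 6}): φ is true.
  1 (successors {3, 4, 5, 6}): φ is true.
  2 (successors {0, 1, 4}): φ is true.
  3 (successors {1, 2, 4}): φ is true.
  4 (successors {4, 6}): φ is true.
  5 (successors {0, 2, 4}): φ is true.
  6 (successors {0, 2, 3, 4, 5}): φ is true.
Detail at 0 (witness):
  At 0: Dia s requires s at some successor in {1, 3, 4, 5, 6}.
    s holds at 1, so Dia s is true at 0.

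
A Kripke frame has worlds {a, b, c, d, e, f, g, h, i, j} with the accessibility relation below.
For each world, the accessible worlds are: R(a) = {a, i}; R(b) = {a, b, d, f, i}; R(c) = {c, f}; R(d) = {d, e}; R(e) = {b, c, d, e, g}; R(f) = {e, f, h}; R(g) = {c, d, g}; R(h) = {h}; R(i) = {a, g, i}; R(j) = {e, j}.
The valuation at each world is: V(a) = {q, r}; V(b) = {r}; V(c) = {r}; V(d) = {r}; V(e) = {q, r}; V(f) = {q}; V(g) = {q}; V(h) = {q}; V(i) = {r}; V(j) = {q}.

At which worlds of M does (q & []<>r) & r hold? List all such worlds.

Let φ = (q & []<>r) & r. Evaluate φ at each world:
  a (successors {a, i}): φ is true.
  b (successors {a, b, d, f, i}): φ is false.
  c (successors {c, f}): φ is false.
  d (successors {d, e}): φ is false.
  e (successors {b, c, d, e, g}): φ is true.
  f (successors {e, f, h}): φ is false.
  g (successors {c, d, g}): φ is false.
  h (successors {h}): φ is false.
  i (successors {a, g, i}): φ is false.
  j (successors {e, j}): φ is false.
For instance, at i:
  At i: q & []<>r is false, r is true, so (q & []<>r) & r is false.
    At i: q is false, []<>r is true, so q & []<>r is false.
      At i: []<>r requires <>r at every successor {a, g, i}.
        At a: <>r is true.
        At g: <>r is true.
        At i: <>r is true.
      So []<>r is true at i.
Satisfying worlds: {a, e}

a, e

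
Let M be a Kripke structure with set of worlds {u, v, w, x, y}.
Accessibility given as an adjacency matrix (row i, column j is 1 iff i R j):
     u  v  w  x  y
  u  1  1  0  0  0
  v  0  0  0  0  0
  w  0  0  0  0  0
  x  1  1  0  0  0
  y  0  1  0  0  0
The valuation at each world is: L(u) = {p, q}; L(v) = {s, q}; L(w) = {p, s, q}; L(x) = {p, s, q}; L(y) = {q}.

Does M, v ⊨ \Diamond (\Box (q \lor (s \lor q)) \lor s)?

No

At v: no accessible worlds, so \Diamond (\Box (q \lor (s \lor q)) \lor s) is false.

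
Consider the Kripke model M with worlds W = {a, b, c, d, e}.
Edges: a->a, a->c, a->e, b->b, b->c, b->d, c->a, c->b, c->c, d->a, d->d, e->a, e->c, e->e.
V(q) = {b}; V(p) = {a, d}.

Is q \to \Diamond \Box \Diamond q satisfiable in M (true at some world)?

Let φ = q \to \Diamond \Box \Diamond q. Evaluate φ at each world:
  a (successors {a, c, e}): φ is true.
  b (successors {b, c, d}): φ is false.
  c (successors {a, b, c}): φ is true.
  d (successors {a, d}): φ is true.
  e (successors {a, c, e}): φ is true.
Detail at a (witness):
  At a: q is false, \Diamond \Box \Diamond q is false, so q \to \Diamond \Box \Diamond q is true.
    At a: \Diamond \Box \Diamond q requires \Box \Diamond q at some successor in {a, c, e}.
      At a: \Box \Diamond q is false.
      At c: \Box \Diamond q is false.
      At e: \Box \Diamond q is false.
    So \Diamond \Box \Diamond q is false at a.

Yes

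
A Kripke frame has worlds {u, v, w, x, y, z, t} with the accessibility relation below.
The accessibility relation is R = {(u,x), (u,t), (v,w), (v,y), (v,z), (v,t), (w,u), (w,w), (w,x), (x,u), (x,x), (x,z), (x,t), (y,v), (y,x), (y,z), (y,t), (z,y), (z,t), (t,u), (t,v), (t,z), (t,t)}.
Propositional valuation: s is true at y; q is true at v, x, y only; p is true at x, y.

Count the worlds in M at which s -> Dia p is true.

7

Let φ = s -> Dia p. Evaluate φ at each world:
  u (successors {x, t}): φ is true.
  v (successors {w, y, z, t}): φ is true.
  w (successors {u, w, x}): φ is true.
  x (successors {u, x, z, t}): φ is true.
  y (successors {v, x, z, t}): φ is true.
  z (successors {y, t}): φ is true.
  t (successors {u, v, z, t}): φ is true.
For instance, at v:
  At v: s is false, Dia p is true, so s -> Dia p is true.
    At v: Dia p requires p at some successor in {w, y, z, t}.
      p holds at y, so Dia p is true at v.
Satisfying worlds: {u, v, w, x, y, z, t}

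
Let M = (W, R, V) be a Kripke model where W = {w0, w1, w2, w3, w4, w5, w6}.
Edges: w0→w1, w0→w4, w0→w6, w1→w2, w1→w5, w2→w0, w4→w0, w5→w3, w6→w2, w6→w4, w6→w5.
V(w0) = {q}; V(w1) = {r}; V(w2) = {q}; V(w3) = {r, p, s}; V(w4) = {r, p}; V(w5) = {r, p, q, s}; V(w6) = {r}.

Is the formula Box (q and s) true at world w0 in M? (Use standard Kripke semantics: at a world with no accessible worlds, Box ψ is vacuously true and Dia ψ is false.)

Recall that Box ψ holds at a world iff ψ holds at every accessible world, and Dia ψ holds iff ψ holds at some accessible world.
At w0: Box (q and s) requires q and s at every successor {w1, w4, w6}.
  q and s fails at w1, so Box (q and s) is false at w0.

No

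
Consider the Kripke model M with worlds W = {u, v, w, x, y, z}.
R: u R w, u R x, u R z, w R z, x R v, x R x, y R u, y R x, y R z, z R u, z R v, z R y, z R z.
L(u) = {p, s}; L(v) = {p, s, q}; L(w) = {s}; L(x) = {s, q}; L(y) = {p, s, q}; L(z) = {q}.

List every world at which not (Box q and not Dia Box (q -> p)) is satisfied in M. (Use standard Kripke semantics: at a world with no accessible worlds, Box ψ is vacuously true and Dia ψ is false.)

Let φ = not (Box q and not Dia Box (q -> p)). Evaluate φ at each world:
  u (successors {w, x, z}): φ is true.
  v (successors ∅): φ is false.
  w (successors {z}): φ is false.
  x (successors {v, x}): φ is true.
  y (successors {u, x, z}): φ is true.
  z (successors {u, v, y, z}): φ is true.
For instance, at x:
  At x: Box q and not Dia Box (q -> p) is false, so not (Box q and not Dia Box (q -> p)) is true.
    At x: Box q is true, not Dia Box (q -> p) is false, so Box q and not Dia Box (q -> p) is false.
      At x: Box q requires q at every successor {v, x}.
        At v: q is true.
        At x: q is true.
      So Box q is true at x.
      At x: Dia Box (q -> p) is true, so not Dia Box (q -> p) is false.
Satisfying worlds: {u, x, y, z}

u, x, y, z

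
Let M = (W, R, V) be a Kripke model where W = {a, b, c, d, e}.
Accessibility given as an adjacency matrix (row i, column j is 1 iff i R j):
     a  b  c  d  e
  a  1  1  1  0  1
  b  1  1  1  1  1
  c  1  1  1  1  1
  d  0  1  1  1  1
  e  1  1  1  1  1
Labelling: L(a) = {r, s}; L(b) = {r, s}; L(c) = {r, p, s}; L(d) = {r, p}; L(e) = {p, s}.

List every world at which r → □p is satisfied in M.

e

Let φ = r → □p. Evaluate φ at each world:
  a (successors {a, b, c, e}): φ is false.
  b (successors {a, b, c, d, e}): φ is false.
  c (successors {a, b, c, d, e}): φ is false.
  d (successors {b, c, d, e}): φ is false.
  e (successors {a, b, c, d, e}): φ is true.
For instance, at a:
  At a: r is true, □p is false, so r → □p is false.
    At a: □p requires p at every successor {a, b, c, e}.
      p fails at a, so □p is false at a.
Satisfying worlds: {e}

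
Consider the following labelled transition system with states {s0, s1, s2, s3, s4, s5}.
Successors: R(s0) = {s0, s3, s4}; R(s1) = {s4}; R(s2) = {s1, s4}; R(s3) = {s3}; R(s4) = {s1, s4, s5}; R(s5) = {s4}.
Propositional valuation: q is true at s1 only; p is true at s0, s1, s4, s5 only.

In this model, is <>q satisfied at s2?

Yes

At s2: <>q requires q at some successor in {s1, s4}.
  q holds at s1, so <>q is true at s2.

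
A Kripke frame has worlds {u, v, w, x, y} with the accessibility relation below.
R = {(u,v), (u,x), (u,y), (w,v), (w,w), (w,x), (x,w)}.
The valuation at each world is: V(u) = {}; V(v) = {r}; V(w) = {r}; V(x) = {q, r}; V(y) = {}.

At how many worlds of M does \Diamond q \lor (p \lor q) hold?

Let φ = \Diamond q \lor (p \lor q). Evaluate φ at each world:
  u (successors {v, x, y}): φ is true.
  v (successors ∅): φ is false.
  w (successors {v, w, x}): φ is true.
  x (successors {w}): φ is true.
  y (successors ∅): φ is false.
For instance, at x:
  At x: \Diamond q is false, p \lor q is true, so \Diamond q \lor (p \lor q) is true.
    At x: \Diamond q requires q at some successor in {w}.
      At w: q is false.
    So \Diamond q is false at x.
Satisfying worlds: {u, w, x}

3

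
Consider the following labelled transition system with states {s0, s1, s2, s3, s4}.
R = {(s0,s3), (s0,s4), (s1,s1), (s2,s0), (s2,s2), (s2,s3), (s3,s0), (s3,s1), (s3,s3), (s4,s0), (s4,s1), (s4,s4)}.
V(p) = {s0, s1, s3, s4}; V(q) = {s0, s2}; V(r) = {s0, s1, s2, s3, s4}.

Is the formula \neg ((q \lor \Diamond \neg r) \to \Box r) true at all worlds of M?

No

Let φ = \neg ((q \lor \Diamond \neg r) \to \Box r). Evaluate φ at each world:
  s0 (successors {s3, s4}): φ is false.
  s1 (successors {s1}): φ is false.
  s2 (successors {s0, s2, s3}): φ is false.
  s3 (successors {s0, s1, s3}): φ is false.
  s4 (successors {s0, s1, s4}): φ is false.
Detail at s0 (counterexample):
  At s0: (q \lor \Diamond \neg r) \to \Box r is true, so \neg ((q \lor \Diamond \neg r) \to \Box r) is false.
    At s0: q \lor \Diamond \neg r is true, \Box r is true, so (q \lor \Diamond \neg r) \to \Box r is true.
      At s0: q is true, \Diamond \neg r is false, so q \lor \Diamond \neg r is true.
      At s0: \Box r requires r at every successor {s3, s4}.
        At s3: r is true.
        At s4: r is true.
      So \Box r is true at s0.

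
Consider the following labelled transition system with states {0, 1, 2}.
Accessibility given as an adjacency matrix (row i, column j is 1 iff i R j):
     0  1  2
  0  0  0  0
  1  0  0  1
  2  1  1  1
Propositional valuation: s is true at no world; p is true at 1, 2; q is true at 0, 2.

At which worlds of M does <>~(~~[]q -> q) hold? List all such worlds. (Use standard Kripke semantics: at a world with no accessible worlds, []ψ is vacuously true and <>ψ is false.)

Let φ = <>~(~~[]q -> q). Evaluate φ at each world:
  0 (successors ∅): φ is false.
  1 (successors {2}): φ is false.
  2 (successors {0, 1, 2}): φ is true.
For instance, at 2:
  At 2: <>~(~~[]q -> q) requires ~(~~[]q -> q) at some successor in {0, 1, 2}.
    ~(~~[]q -> q) holds at 1, so <>~(~~[]q -> q) is true at 2.
      At 1: ~~[]q -> q is false, so ~(~~[]q -> q) is true.
Satisfying worlds: {2}

2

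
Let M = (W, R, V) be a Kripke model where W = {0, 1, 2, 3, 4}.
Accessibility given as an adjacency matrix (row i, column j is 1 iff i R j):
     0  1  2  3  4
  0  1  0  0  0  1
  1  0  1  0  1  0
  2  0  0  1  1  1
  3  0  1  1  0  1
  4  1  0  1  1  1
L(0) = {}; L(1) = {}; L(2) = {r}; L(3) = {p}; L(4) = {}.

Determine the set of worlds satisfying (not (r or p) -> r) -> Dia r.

Let φ = (not (r or p) -> r) -> Dia r. Evaluate φ at each world:
  0 (successors {0, 4}): φ is true.
  1 (successors {1, 3}): φ is true.
  2 (successors {2, 3, 4}): φ is true.
  3 (successors {1, 2, 4}): φ is true.
  4 (successors {0, 2, 3, 4}): φ is true.
For instance, at 4:
  At 4: not (r or p) -> r is false, Dia r is true, so (not (r or p) -> r) -> Dia r is true.
    At 4: Dia r requires r at some successor in {0, 2, 3, 4}.
      r holds at 2, so Dia r is true at 4.
Satisfying worlds: {0, 1, 2, 3, 4}

0, 1, 2, 3, 4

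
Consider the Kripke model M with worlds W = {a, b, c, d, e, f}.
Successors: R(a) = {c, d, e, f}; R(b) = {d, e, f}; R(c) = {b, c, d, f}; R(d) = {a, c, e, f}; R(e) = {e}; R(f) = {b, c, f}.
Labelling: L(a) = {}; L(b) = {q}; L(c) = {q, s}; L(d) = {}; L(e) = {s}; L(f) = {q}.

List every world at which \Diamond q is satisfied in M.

a, b, c, d, f

Recall that \Diamond ψ holds at a world iff ψ holds at some accessible world.
Let φ = \Diamond q. Evaluate φ at each world:
  a (successors {c, d, e, f}): φ is true.
  b (successors {d, e, f}): φ is true.
  c (successors {b, c, d, f}): φ is true.
  d (successors {a, c, e, f}): φ is true.
  e (successors {e}): φ is false.
  f (successors {b, c, f}): φ is true.
For instance, at c:
  At c: \Diamond q requires q at some successor in {b, c, d, f}.
    q holds at b, so \Diamond q is true at c.
Satisfying worlds: {a, b, c, d, f}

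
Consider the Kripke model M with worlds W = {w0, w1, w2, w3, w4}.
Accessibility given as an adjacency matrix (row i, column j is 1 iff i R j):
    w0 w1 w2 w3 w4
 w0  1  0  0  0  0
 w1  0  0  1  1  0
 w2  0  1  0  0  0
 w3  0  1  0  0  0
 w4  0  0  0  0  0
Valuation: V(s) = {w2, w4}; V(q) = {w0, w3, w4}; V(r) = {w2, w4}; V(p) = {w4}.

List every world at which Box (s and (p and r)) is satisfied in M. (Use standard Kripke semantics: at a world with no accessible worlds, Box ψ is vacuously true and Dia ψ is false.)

Let φ = Box (s and (p and r)). Evaluate φ at each world:
  w0 (successors {w0}): φ is false.
  w1 (successors {w2, w3}): φ is false.
  w2 (successors {w1}): φ is false.
  w3 (successors {w1}): φ is false.
  w4 (successors ∅): φ is true.
For instance, at w0:
  At w0: Box (s and (p and r)) requires s and (p and r) at every successor {w0}.
    s and (p and r) fails at w0, so Box (s and (p and r)) is false at w0.
Satisfying worlds: {w4}

w4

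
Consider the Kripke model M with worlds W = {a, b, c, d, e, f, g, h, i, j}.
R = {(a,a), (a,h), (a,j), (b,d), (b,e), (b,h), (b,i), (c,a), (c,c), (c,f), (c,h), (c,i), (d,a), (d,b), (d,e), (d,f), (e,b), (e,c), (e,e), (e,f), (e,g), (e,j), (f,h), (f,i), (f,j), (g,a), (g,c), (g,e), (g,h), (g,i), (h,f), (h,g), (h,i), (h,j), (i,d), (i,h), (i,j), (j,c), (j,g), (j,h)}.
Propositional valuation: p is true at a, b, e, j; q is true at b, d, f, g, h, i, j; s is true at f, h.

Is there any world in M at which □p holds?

Let φ = □p. Evaluate φ at each world:
  a (successors {a, h, j}): φ is false.
  b (successors {d, e, h, i}): φ is false.
  c (successors {a, c, f, h, i}): φ is false.
  d (successors {a, b, e, f}): φ is false.
  e (successors {b, c, e, f, g, j}): φ is false.
  f (successors {h, i, j}): φ is false.
  g (successors {a, c, e, h, i}): φ is false.
  h (successors {f, g, i, j}): φ is false.
  i (successors {d, h, j}): φ is false.
  j (successors {c, g, h}): φ is false.
For instance, at d:
  At d: □p requires p at every successor {a, b, e, f}.
    p fails at f, so □p is false at d.

No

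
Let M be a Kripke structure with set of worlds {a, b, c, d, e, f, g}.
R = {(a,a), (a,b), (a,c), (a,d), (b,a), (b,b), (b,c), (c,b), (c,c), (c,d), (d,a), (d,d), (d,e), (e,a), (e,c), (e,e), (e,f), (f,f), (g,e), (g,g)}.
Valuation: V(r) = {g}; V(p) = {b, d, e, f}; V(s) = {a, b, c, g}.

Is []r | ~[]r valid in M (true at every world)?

Yes

Recall that []ψ holds at a world iff ψ holds at every accessible world, and <>ψ holds iff ψ holds at some accessible world.
Let φ = []r | ~[]r. Evaluate φ at each world:
  a (successors {a, b, c, d}): φ is true.
  b (successors {a, b, c}): φ is true.
  c (successors {b, c, d}): φ is true.
  d (successors {a, d, e}): φ is true.
  e (successors {a, c, e, f}): φ is true.
  f (successors {f}): φ is true.
  g (successors {e, g}): φ is true.
For instance, at a:
  At a: []r is false, ~[]r is true, so []r | ~[]r is true.
    At a: []r requires r at every successor {a, b, c, d}.
      r fails at a, so []r is false at a.
    At a: []r is false, so ~[]r is true.
      At a: []r requires r at every successor {a, b, c, d}.
        r fails at a, so []r is false at a.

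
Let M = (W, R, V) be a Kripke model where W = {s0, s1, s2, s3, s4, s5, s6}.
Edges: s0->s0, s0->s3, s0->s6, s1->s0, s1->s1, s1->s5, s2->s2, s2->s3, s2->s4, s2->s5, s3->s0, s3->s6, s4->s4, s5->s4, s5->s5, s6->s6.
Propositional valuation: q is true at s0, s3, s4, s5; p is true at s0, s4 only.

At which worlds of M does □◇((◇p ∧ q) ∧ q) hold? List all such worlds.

Let φ = □◇((◇p ∧ q) ∧ q). Evaluate φ at each world:
  s0 (successors {s0, s3, s6}): φ is false.
  s1 (successors {s0, s1, s5}): φ is true.
  s2 (successors {s2, s3, s4, s5}): φ is true.
  s3 (successors {s0, s6}): φ is false.
  s4 (successors {s4}): φ is true.
  s5 (successors {s4, s5}): φ is true.
  s6 (successors {s6}): φ is false.
For instance, at s5:
  At s5: □◇((◇p ∧ q) ∧ q) requires ◇((◇p ∧ q) ∧ q) at every successor {s4, s5}.
      At s4: ◇((◇p ∧ q) ∧ q) requires (◇p ∧ q) ∧ q at some successor in {s4}.
        (◇p ∧ q) ∧ q holds at s4, so ◇((◇p ∧ q) ∧ q) is true at s4.
      At s5: ◇((◇p ∧ q) ∧ q) requires (◇p ∧ q) ∧ q at some successor in {s4, s5}.
        (◇p ∧ q) ∧ q holds at s4, so ◇((◇p ∧ q) ∧ q) is true at s5.
  So □◇((◇p ∧ q) ∧ q) is true at s5.
Satisfying worlds: {s1, s2, s4, s5}

s1, s2, s4, s5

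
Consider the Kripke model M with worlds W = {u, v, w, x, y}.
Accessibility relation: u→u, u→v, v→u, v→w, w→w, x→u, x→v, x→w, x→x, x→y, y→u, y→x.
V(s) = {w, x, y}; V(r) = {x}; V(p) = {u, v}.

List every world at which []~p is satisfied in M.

Let φ = []~p. Evaluate φ at each world:
  u (successors {u, v}): φ is false.
  v (successors {u, w}): φ is false.
  w (successors {w}): φ is true.
  x (successors {u, v, w, x, y}): φ is false.
  y (successors {u, x}): φ is false.
For instance, at y:
  At y: []~p requires ~p at every successor {u, x}.
    ~p fails at u, so []~p is false at y.
Satisfying worlds: {w}

w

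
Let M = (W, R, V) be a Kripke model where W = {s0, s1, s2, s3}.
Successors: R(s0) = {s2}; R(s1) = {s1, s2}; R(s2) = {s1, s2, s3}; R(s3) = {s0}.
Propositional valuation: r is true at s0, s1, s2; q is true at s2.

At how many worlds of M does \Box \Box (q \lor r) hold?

Let φ = \Box \Box (q \lor r). Evaluate φ at each world:
  s0 (successors {s2}): φ is false.
  s1 (successors {s1, s2}): φ is false.
  s2 (successors {s1, s2, s3}): φ is false.
  s3 (successors {s0}): φ is true.
For instance, at s3:
  At s3: \Box \Box (q \lor r) requires \Box (q \lor r) at every successor {s0}.
      At s0: \Box (q \lor r) requires q \lor r at every successor {s2}.
        At s2: q \lor r is true.
      So \Box (q \lor r) is true at s0.
  So \Box \Box (q \lor r) is true at s3.
Satisfying worlds: {s3}

1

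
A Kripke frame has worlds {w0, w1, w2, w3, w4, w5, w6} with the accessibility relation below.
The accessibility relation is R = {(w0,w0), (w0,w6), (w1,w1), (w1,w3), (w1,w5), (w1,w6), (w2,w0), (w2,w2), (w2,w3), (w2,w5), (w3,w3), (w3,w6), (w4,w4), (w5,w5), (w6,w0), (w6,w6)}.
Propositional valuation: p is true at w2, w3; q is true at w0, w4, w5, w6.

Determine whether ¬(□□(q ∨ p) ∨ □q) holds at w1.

Recall that □ψ holds at a world iff ψ holds at every accessible world, and ◇ψ holds iff ψ holds at some accessible world.
At w1: □□(q ∨ p) ∨ □q is false, so ¬(□□(q ∨ p) ∨ □q) is true.
  At w1: □□(q ∨ p) is false, □q is false, so □□(q ∨ p) ∨ □q is false.
    At w1: □□(q ∨ p) requires □(q ∨ p) at every successor {w1, w3, w5, w6}.
      □(q ∨ p) fails at w1, so □□(q ∨ p) is false at w1.
    At w1: □q requires q at every successor {w1, w3, w5, w6}.
      q fails at w1, so □q is false at w1.

Yes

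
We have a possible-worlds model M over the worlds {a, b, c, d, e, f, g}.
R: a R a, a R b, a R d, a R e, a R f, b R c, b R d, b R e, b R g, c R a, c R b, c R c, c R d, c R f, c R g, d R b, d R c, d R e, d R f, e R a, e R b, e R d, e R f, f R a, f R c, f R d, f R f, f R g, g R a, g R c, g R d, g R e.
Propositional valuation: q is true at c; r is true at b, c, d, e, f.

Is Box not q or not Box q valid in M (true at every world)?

Yes

Let φ = Box not q or not Box q. Evaluate φ at each world:
  a (successors {a, b, d, e, f}): φ is true.
  b (successors {c, d, e, g}): φ is true.
  c (successors {a, b, c, d, f, g}): φ is true.
  d (successors {b, c, e, f}): φ is true.
  e (successors {a, b, d, f}): φ is true.
  f (successors {a, c, d, f, g}): φ is true.
  g (successors {a, c, d, e}): φ is true.
For instance, at e:
  At e: Box not q is true, not Box q is true, so Box not q or not Box q is true.
    At e: Box not q requires not q at every successor {a, b, d, f}.
      At a: not q is true.
      At b: not q is true.
      At d: not q is true.
      At f: not q is true.
    So Box not q is true at e.
    At e: Box q is false, so not Box q is true.
      At e: Box q requires q at every successor {a, b, d, f}.
        q fails at a, so Box q is false at e.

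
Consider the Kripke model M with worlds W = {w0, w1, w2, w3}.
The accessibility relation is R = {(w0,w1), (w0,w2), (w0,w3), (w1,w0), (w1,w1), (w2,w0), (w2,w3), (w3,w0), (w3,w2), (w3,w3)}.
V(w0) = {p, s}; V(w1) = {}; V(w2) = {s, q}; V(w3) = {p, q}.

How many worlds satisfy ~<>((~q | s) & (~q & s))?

Let φ = ~<>((~q | s) & (~q & s)). Evaluate φ at each world:
  w0 (successors {w1, w2, w3}): φ is true.
  w1 (successors {w0, w1}): φ is false.
  w2 (successors {w0, w3}): φ is false.
  w3 (successors {w0, w2, w3}): φ is false.
For instance, at w3:
  At w3: <>((~q | s) & (~q & s)) is true, so ~<>((~q | s) & (~q & s)) is false.
    At w3: <>((~q | s) & (~q & s)) requires (~q | s) & (~q & s) at some successor in {w0, w2, w3}.
      (~q | s) & (~q & s) holds at w0, so <>((~q | s) & (~q & s)) is true at w3.
Satisfying worlds: {w0}

1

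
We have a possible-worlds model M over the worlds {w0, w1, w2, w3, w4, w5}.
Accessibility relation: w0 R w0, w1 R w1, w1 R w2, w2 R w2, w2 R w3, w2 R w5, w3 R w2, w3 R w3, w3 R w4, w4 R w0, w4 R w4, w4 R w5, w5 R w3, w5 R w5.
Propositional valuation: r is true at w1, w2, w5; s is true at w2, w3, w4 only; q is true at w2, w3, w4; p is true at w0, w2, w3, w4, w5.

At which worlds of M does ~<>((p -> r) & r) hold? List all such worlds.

w0

Recall that <>ψ holds at a world iff ψ holds at some accessible world.
Let φ = ~<>((p -> r) & r). Evaluate φ at each world:
  w0 (successors {w0}): φ is true.
  w1 (successors {w1, w2}): φ is false.
  w2 (successors {w2, w3, w5}): φ is false.
  w3 (successors {w2, w3, w4}): φ is false.
  w4 (successors {w0, w4, w5}): φ is false.
  w5 (successors {w3, w5}): φ is false.
For instance, at w3:
  At w3: <>((p -> r) & r) is true, so ~<>((p -> r) & r) is false.
    At w3: <>((p -> r) & r) requires (p -> r) & r at some successor in {w2, w3, w4}.
      (p -> r) & r holds at w2, so <>((p -> r) & r) is true at w3.
Satisfying worlds: {w0}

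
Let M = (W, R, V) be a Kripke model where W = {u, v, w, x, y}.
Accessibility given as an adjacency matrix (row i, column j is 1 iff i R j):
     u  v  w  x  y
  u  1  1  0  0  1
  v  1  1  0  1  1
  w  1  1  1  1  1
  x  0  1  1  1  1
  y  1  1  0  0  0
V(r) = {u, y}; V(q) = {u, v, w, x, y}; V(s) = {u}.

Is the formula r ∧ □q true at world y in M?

Yes

At y: r is true, □q is true, so r ∧ □q is true.
  At y: □q requires q at every successor {u, v}.
    At u: q is true.
    At v: q is true.
  So □q is true at y.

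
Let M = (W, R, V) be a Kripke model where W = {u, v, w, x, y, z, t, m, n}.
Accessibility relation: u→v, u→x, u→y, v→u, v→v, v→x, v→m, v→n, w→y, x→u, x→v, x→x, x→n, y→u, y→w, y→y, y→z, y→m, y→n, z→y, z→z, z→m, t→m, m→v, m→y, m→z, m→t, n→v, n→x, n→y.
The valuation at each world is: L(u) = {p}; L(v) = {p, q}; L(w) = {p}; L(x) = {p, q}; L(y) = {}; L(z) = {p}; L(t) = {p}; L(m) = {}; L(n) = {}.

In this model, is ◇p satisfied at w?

No

At w: ◇p requires p at some successor in {y}.
  At y: p is false.
So ◇p is false at w.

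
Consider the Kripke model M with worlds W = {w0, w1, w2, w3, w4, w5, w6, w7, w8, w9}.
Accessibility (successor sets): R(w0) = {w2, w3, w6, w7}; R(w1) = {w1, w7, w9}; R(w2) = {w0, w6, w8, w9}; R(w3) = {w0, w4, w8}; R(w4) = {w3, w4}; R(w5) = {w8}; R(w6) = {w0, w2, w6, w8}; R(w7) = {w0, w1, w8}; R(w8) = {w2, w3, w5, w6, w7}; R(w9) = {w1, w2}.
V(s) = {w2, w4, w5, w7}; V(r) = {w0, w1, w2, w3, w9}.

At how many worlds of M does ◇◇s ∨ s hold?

Let φ = ◇◇s ∨ s. Evaluate φ at each world:
  w0 (successors {w2, w3, w6, w7}): φ is true.
  w1 (successors {w1, w7, w9}): φ is true.
  w2 (successors {w0, w6, w8, w9}): φ is true.
  w3 (successors {w0, w4, w8}): φ is true.
  w4 (successors {w3, w4}): φ is true.
  w5 (successors {w8}): φ is true.
  w6 (successors {w0, w2, w6, w8}): φ is true.
  w7 (successors {w0, w1, w8}): φ is true.
  w8 (successors {w2, w3, w5, w6, w7}): φ is true.
  w9 (successors {w1, w2}): φ is true.
For instance, at w1:
  At w1: ◇◇s is true, s is false, so ◇◇s ∨ s is true.
    At w1: ◇◇s requires ◇s at some successor in {w1, w7, w9}.
      ◇s holds at w1, so ◇◇s is true at w1.
Satisfying worlds: {w0, w1, w2, w3, w4, w5, w6, w7, w8, w9}

10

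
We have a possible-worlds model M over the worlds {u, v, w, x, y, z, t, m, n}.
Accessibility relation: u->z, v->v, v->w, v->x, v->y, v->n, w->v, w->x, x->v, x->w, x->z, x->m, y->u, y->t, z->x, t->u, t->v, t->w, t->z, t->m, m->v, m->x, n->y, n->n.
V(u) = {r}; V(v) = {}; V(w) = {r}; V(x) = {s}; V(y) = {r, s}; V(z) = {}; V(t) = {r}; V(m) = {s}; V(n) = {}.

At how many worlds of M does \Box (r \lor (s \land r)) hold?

1

Recall that \Box ψ holds at a world iff ψ holds at every accessible world, and \Diamond ψ holds iff ψ holds at some accessible world.
Let φ = \Box (r \lor (s \land r)). Evaluate φ at each world:
  u (successors {z}): φ is false.
  v (successors {v, w, x, y, n}): φ is false.
  w (successors {v, x}): φ is false.
  x (successors {v, w, z, m}): φ is false.
  y (successors {u, t}): φ is true.
  z (successors {x}): φ is false.
  t (successors {u, v, w, z, m}): φ is false.
  m (successors {v, x}): φ is false.
  n (successors {y, n}): φ is false.
For instance, at z:
  At z: \Box (r \lor (s \land r)) requires r \lor (s \land r) at every successor {x}.
    r \lor (s \land r) fails at x, so \Box (r \lor (s \land r)) is false at z.
Satisfying worlds: {y}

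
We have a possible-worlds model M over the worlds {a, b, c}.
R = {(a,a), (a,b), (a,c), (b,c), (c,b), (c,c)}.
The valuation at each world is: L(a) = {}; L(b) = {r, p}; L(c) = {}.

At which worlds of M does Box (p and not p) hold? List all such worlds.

none

Let φ = Box (p and not p). Evaluate φ at each world:
  a (successors {a, b, c}): φ is false.
  b (successors {c}): φ is false.
  c (successors {b, c}): φ is false.
For instance, at b:
  At b: Box (p and not p) requires p and not p at every successor {c}.
    p and not p fails at c, so Box (p and not p) is false at b.
Satisfying worlds: none.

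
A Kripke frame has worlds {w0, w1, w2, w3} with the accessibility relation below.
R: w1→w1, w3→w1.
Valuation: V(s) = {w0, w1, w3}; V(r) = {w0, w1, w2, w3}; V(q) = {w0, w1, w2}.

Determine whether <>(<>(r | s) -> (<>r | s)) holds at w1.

At w1: <>(<>(r | s) -> (<>r | s)) requires <>(r | s) -> (<>r | s) at some successor in {w1}.
  <>(r | s) -> (<>r | s) holds at w1, so <>(<>(r | s) -> (<>r | s)) is true at w1.
    At w1: <>(r | s) is true, <>r | s is true, so <>(r | s) -> (<>r | s) is true.
      At w1: <>(r | s) requires r | s at some successor in {w1}.
        r | s holds at w1, so <>(r | s) is true at w1.
      At w1: <>r is true, s is true, so <>r | s is true.

Yes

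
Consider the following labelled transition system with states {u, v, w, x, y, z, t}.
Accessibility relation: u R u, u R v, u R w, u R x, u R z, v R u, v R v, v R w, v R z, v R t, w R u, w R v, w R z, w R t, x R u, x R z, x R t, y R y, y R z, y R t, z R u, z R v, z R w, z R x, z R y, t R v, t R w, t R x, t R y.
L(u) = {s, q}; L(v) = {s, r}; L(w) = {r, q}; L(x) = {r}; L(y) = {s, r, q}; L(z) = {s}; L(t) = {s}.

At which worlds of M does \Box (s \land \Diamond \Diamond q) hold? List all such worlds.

Let φ = \Box (s \land \Diamond \Diamond q). Evaluate φ at each world:
  u (successors {u, v, w, x, z}): φ is false.
  v (successors {u, v, w, z, t}): φ is false.
  w (successors {u, v, z, t}): φ is true.
  x (successors {u, z, t}): φ is true.
  y (successors {y, z, t}): φ is true.
  z (successors {u, v, w, x, y}): φ is false.
  t (successors {v, w, x, y}): φ is false.
For instance, at u:
  At u: \Box (s \land \Diamond \Diamond q) requires s \land \Diamond \Diamond q at every successor {u, v, w, x, z}.
    s \land \Diamond \Diamond q fails at w, so \Box (s \land \Diamond \Diamond q) is false at u.
      At w: s is false, \Diamond \Diamond q is true, so s \land \Diamond \Diamond q is false.
Satisfying worlds: {w, x, y}

w, x, y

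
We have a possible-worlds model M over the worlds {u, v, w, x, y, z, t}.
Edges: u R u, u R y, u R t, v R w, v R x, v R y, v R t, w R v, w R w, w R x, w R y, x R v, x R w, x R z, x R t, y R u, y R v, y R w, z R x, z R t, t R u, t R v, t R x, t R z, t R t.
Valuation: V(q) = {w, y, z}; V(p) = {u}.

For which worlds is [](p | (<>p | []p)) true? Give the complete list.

Let φ = [](p | (<>p | []p)). Evaluate φ at each world:
  u (successors {u, y, t}): φ is true.
  v (successors {w, x, y, t}): φ is false.
  w (successors {v, w, x, y}): φ is false.
  x (successors {v, w, z, t}): φ is false.
  y (successors {u, v, w}): φ is false.
  z (successors {x, t}): φ is false.
  t (successors {u, v, x, z, t}): φ is false.
For instance, at v:
  At v: [](p | (<>p | []p)) requires p | (<>p | []p) at every successor {w, x, y, t}.
    p | (<>p | []p) fails at w, so [](p | (<>p | []p)) is false at v.
      At w: p is false, <>p | []p is false, so p | (<>p | []p) is false.
Satisfying worlds: {u}

u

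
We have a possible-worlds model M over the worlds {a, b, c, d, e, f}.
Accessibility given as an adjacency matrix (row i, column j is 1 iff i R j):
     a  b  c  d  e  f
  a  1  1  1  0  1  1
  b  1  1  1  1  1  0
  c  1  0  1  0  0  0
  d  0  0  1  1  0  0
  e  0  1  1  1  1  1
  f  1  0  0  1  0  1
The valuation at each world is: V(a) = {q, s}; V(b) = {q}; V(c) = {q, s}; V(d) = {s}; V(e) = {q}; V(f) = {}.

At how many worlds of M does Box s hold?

Recall that Box ψ holds at a world iff ψ holds at every accessible world, and Dia ψ holds iff ψ holds at some accessible world.
Let φ = Box s. Evaluate φ at each world:
  a (successors {a, b, c, e, f}): φ is false.
  b (successors {a, b, c, d, e}): φ is false.
  c (successors {a, c}): φ is true.
  d (successors {c, d}): φ is true.
  e (successors {b, c, d, e, f}): φ is false.
  f (successors {a, d, f}): φ is false.
For instance, at c:
  At c: Box s requires s at every successor {a, c}.
    At a: s is true.
    At c: s is true.
  So Box s is true at c.
Satisfying worlds: {c, d}

2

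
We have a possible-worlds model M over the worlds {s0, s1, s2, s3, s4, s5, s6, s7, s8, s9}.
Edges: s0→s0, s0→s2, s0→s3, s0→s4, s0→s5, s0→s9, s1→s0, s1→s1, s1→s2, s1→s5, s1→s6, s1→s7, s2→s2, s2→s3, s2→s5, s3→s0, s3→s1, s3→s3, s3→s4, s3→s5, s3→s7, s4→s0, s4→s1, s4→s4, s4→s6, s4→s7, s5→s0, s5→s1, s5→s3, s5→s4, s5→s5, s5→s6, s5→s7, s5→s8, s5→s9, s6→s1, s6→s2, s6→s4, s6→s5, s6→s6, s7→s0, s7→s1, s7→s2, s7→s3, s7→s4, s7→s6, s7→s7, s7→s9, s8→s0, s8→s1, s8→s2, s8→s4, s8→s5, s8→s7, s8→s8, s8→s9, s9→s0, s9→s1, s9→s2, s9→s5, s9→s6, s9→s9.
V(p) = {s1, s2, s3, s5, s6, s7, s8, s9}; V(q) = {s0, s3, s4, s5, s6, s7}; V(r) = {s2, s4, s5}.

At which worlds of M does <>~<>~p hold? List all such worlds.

s0, s1, s2, s6, s7, s8, s9

Let φ = <>~<>~p. Evaluate φ at each world:
  s0 (successors {s0, s2, s3, s4, s5, s9}): φ is true.
  s1 (successors {s0, s1, s2, s5, s6, s7}): φ is true.
  s2 (successors {s2, s3, s5}): φ is true.
  s3 (successors {s0, s1, s3, s4, s5, s7}): φ is false.
  s4 (successors {s0, s1, s4, s6, s7}): φ is false.
  s5 (successors {s0, s1, s3, s4, s5, s6, s7, s8, s9}): φ is false.
  s6 (successors {s1, s2, s4, s5, s6}): φ is true.
  s7 (successors {s0, s1, s2, s3, s4, s6, s7, s9}): φ is true.
  s8 (successors {s0, s1, s2, s4, s5, s7, s8, s9}): φ is true.
  s9 (successors {s0, s1, s2, s5, s6, s9}): φ is true.
For instance, at s0:
  At s0: <>~<>~p requires ~<>~p at some successor in {s0, s2, s3, s4, s5, s9}.
    ~<>~p holds at s2, so <>~<>~p is true at s0.
      At s2: <>~p is false, so ~<>~p is true.
Satisfying worlds: {s0, s1, s2, s6, s7, s8, s9}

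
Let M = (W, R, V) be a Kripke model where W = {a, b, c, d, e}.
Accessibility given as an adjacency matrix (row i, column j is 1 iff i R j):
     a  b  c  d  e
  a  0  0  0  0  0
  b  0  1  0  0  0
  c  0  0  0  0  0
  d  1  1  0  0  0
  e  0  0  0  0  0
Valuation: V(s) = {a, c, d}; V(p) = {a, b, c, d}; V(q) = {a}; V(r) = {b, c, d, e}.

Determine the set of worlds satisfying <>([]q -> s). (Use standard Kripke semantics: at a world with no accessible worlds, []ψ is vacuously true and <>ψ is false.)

b, d

Recall that []ψ holds at a world iff ψ holds at every accessible world, and <>ψ holds iff ψ holds at some accessible world.
Let φ = <>([]q -> s). Evaluate φ at each world:
  a (successors ∅): φ is false.
  b (successors {b}): φ is true.
  c (successors ∅): φ is false.
  d (successors {a, b}): φ is true.
  e (successors ∅): φ is false.
For instance, at d:
  At d: <>([]q -> s) requires []q -> s at some successor in {a, b}.
    []q -> s holds at a, so <>([]q -> s) is true at d.
      At a: []q is true, s is true, so []q -> s is true.
Satisfying worlds: {b, d}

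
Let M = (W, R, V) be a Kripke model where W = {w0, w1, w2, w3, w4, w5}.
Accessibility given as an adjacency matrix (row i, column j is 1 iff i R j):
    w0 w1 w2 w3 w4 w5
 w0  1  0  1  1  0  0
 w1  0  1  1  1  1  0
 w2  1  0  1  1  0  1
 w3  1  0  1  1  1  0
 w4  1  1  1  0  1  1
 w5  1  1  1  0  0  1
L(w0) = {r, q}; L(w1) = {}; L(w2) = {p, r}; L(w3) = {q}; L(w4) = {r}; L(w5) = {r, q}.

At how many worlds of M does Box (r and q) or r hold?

Let φ = Box (r and q) or r. Evaluate φ at each world:
  w0 (successors {w0, w2, w3}): φ is true.
  w1 (successors {w1, w2, w3, w4}): φ is false.
  w2 (successors {w0, w2, w3, w5}): φ is true.
  w3 (successors {w0, w2, w3, w4}): φ is false.
  w4 (successors {w0, w1, w2, w4, w5}): φ is true.
  w5 (successors {w0, w1, w2, w5}): φ is true.
For instance, at w2:
  At w2: Box (r and q) is false, r is true, so Box (r and q) or r is true.
    At w2: Box (r and q) requires r and q at every successor {w0, w2, w3, w5}.
      r and q fails at w2, so Box (r and q) is false at w2.
Satisfying worlds: {w0, w2, w4, w5}

4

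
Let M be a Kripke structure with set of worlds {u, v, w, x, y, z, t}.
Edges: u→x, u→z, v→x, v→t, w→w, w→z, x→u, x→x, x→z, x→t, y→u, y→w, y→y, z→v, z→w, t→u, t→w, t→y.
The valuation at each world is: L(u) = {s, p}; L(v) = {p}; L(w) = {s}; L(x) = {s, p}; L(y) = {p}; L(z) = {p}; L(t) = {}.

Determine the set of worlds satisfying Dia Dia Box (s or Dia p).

u, v, w, x, y, z, t

Recall that Box ψ holds at a world iff ψ holds at every accessible world, and Dia ψ holds iff ψ holds at some accessible world.
Let φ = Dia Dia Box (s or Dia p). Evaluate φ at each world:
  u (successors {x, z}): φ is true.
  v (successors {x, t}): φ is true.
  w (successors {w, z}): φ is true.
  x (successors {u, x, z, t}): φ is true.
  y (successors {u, w, y}): φ is true.
  z (successors {v, w}): φ is true.
  t (successors {u, w, y}): φ is true.
For instance, at y:
  At y: Dia Dia Box (s or Dia p) requires Dia Box (s or Dia p) at some successor in {u, w, y}.
    Dia Box (s or Dia p) holds at u, so Dia Dia Box (s or Dia p) is true at y.
      At u: Dia Box (s or Dia p) requires Box (s or Dia p) at some successor in {x, z}.
        Box (s or Dia p) holds at x, so Dia Box (s or Dia p) is true at u.
Satisfying worlds: {u, v, w, x, y, z, t}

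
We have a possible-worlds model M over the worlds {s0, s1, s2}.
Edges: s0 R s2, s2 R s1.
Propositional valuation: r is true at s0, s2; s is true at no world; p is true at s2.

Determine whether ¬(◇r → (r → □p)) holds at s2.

At s2: ◇r → (r → □p) is true, so ¬(◇r → (r → □p)) is false.
  At s2: ◇r is false, r → □p is false, so ◇r → (r → □p) is true.
    At s2: ◇r requires r at some successor in {s1}.
      At s1: r is false.
    So ◇r is false at s2.
    At s2: r is true, □p is false, so r → □p is false.
      At s2: □p requires p at every successor {s1}.
        p fails at s1, so □p is false at s2.

No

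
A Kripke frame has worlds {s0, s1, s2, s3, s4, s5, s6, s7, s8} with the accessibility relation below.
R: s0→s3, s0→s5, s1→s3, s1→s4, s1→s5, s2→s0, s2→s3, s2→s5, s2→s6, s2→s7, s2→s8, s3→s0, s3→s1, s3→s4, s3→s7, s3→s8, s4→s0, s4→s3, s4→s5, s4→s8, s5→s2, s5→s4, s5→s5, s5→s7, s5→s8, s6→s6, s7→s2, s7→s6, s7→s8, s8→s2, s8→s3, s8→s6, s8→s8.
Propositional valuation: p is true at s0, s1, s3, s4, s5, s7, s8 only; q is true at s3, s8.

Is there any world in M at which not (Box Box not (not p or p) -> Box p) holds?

Recall that Box ψ holds at a world iff ψ holds at every accessible world, and Dia ψ holds iff ψ holds at some accessible world.
Let φ = not (Box Box not (not p or p) -> Box p). Evaluate φ at each world:
  s0 (successors {s3, s5}): φ is false.
  s1 (successors {s3, s4, s5}): φ is false.
  s2 (successors {s0, s3, s5, s6, s7, s8}): φ is false.
  s3 (successors {s0, s1, s4, s7, s8}): φ is false.
  s4 (successors {s0, s3, s5, s8}): φ is false.
  s5 (successors {s2, s4, s5, s7, s8}): φ is false.
  s6 (successors {s6}): φ is false.
  s7 (successors {s2, s6, s8}): φ is false.
  s8 (successors {s2, s3, s6, s8}): φ is false.
For instance, at s6:
  At s6: Box Box not (not p or p) -> Box p is true, so not (Box Box not (not p or p) -> Box p) is false.
    At s6: Box Box not (not p or p) is false, Box p is false, so Box Box not (not p or p) -> Box p is true.
      At s6: Box Box not (not p or p) requires Box not (not p or p) at every successor {s6}.
        Box not (not p or p) fails at s6, so Box Box not (not p or p) is false at s6.
      At s6: Box p requires p at every successor {s6}.
        p fails at s6, so Box p is false at s6.

No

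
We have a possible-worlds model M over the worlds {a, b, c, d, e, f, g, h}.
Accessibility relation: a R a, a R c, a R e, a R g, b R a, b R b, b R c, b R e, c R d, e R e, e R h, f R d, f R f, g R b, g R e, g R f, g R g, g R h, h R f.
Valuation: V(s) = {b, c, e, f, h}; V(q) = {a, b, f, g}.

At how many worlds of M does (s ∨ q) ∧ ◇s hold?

Let φ = (s ∨ q) ∧ ◇s. Evaluate φ at each world:
  a (successors {a, c, e, g}): φ is true.
  b (successors {a, b, c, e}): φ is true.
  c (successors {d}): φ is false.
  d (successors ∅): φ is false.
  e (successors {e, h}): φ is true.
  f (successors {d, f}): φ is true.
  g (successors {b, e, f, g, h}): φ is true.
  h (successors {f}): φ is true.
For instance, at g:
  At g: s ∨ q is true, ◇s is true, so (s ∨ q) ∧ ◇s is true.
    At g: ◇s requires s at some successor in {b, e, f, g, h}.
      s holds at b, so ◇s is true at g.
Satisfying worlds: {a, b, e, f, g, h}

6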